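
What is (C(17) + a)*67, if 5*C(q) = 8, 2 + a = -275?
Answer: -92259/5 ≈ -18452.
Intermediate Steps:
a = -277 (a = -2 - 275 = -277)
C(q) = 8/5 (C(q) = (⅕)*8 = 8/5)
(C(17) + a)*67 = (8/5 - 277)*67 = -1377/5*67 = -92259/5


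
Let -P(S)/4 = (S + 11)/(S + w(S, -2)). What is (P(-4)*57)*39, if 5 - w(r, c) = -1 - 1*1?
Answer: -20748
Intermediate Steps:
w(r, c) = 7 (w(r, c) = 5 - (-1 - 1*1) = 5 - (-1 - 1) = 5 - 1*(-2) = 5 + 2 = 7)
P(S) = -4*(11 + S)/(7 + S) (P(S) = -4*(S + 11)/(S + 7) = -4*(11 + S)/(7 + S))
(P(-4)*57)*39 = ((4*(-11 - 1*(-4))/(7 - 4))*57)*39 = ((4*(-11 + 4)/3)*57)*39 = ((4*(⅓)*(-7))*57)*39 = -28/3*57*39 = -532*39 = -20748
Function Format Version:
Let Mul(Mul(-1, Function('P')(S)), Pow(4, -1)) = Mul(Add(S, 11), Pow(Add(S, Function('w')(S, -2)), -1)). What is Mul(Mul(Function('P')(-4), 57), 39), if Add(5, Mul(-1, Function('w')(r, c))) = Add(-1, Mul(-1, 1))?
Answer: -20748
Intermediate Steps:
Function('w')(r, c) = 7 (Function('w')(r, c) = Add(5, Mul(-1, Add(-1, Mul(-1, 1)))) = Add(5, Mul(-1, Add(-1, -1))) = Add(5, Mul(-1, -2)) = Add(5, 2) = 7)
Function('P')(S) = Mul(-4, Pow(Add(7, S), -1), Add(11, S)) (Function('P')(S) = Mul(-4, Mul(Add(S, 11), Pow(Add(S, 7), -1))) = Mul(-4, Mul(Add(11, S), Pow(Add(7, S), -1))) = Mul(-4, Mul(Pow(Add(7, S), -1), Add(11, S))) = Mul(-4, Pow(Add(7, S), -1), Add(11, S)))
Mul(Mul(Function('P')(-4), 57), 39) = Mul(Mul(Mul(4, Pow(Add(7, -4), -1), Add(-11, Mul(-1, -4))), 57), 39) = Mul(Mul(Mul(4, Pow(3, -1), Add(-11, 4)), 57), 39) = Mul(Mul(Mul(4, Rational(1, 3), -7), 57), 39) = Mul(Mul(Rational(-28, 3), 57), 39) = Mul(-532, 39) = -20748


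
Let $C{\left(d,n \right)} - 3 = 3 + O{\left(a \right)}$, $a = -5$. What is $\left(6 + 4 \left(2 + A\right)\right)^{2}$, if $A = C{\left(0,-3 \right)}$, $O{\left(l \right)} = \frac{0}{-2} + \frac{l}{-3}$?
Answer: $\frac{17956}{9} \approx 1995.1$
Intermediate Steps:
$O{\left(l \right)} = - \frac{l}{3}$ ($O{\left(l \right)} = 0 \left(- \frac{1}{2}\right) + l \left(- \frac{1}{3}\right) = 0 - \frac{l}{3} = - \frac{l}{3}$)
$C{\left(d,n \right)} = \frac{23}{3}$ ($C{\left(d,n \right)} = 3 + \left(3 - - \frac{5}{3}\right) = 3 + \left(3 + \frac{5}{3}\right) = 3 + \frac{14}{3} = \frac{23}{3}$)
$A = \frac{23}{3} \approx 7.6667$
$\left(6 + 4 \left(2 + A\right)\right)^{2} = \left(6 + 4 \left(2 + \frac{23}{3}\right)\right)^{2} = \left(6 + 4 \cdot \frac{29}{3}\right)^{2} = \left(6 + \frac{116}{3}\right)^{2} = \left(\frac{134}{3}\right)^{2} = \frac{17956}{9}$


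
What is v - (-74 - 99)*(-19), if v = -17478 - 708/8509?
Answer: -176690093/8509 ≈ -20765.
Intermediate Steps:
v = -148721010/8509 (v = -17478 - 708*1/8509 = -17478 - 708/8509 = -148721010/8509 ≈ -17478.)
v - (-74 - 99)*(-19) = -148721010/8509 - (-74 - 99)*(-19) = -148721010/8509 - (-173)*(-19) = -148721010/8509 - 1*3287 = -148721010/8509 - 3287 = -176690093/8509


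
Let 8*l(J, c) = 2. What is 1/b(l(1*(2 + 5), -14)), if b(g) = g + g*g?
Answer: 16/5 ≈ 3.2000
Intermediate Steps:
l(J, c) = ¼ (l(J, c) = (⅛)*2 = ¼)
b(g) = g + g²
1/b(l(1*(2 + 5), -14)) = 1/((1 + ¼)/4) = 1/((¼)*(5/4)) = 1/(5/16) = 16/5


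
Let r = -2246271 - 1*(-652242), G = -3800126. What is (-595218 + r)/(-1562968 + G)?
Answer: 729749/1787698 ≈ 0.40821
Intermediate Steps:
r = -1594029 (r = -2246271 + 652242 = -1594029)
(-595218 + r)/(-1562968 + G) = (-595218 - 1594029)/(-1562968 - 3800126) = -2189247/(-5363094) = -2189247*(-1/5363094) = 729749/1787698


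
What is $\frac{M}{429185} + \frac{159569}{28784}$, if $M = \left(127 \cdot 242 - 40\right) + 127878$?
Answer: $\frac{73048957713}{12353661040} \approx 5.9131$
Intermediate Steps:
$M = 158572$ ($M = \left(30734 - 40\right) + 127878 = 30694 + 127878 = 158572$)
$\frac{M}{429185} + \frac{159569}{28784} = \frac{158572}{429185} + \frac{159569}{28784} = \frac{73048957713}{12353661040}$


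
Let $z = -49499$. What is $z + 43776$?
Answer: $-5723$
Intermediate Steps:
$z + 43776 = -49499 + 43776 = -5723$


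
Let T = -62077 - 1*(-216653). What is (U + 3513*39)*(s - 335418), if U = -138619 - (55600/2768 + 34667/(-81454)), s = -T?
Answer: 5633123158072111/7045771 ≈ 7.9950e+8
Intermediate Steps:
T = 154576 (T = -62077 + 216653 = 154576)
s = -154576 (s = -1*154576 = -154576)
U = -1953632515757/14091542 (U = -138619 - (55600*(1/2768) + 34667*(-1/81454)) = -138619 - (3475/173 - 34667/81454) = -138619 - 1*277055259/14091542 = -138619 - 277055259/14091542 = -1953632515757/14091542 ≈ -1.3864e+5)
(U + 3513*39)*(s - 335418) = (-1953632515757/14091542 + 3513*39)*(-154576 - 335418) = (-1953632515757/14091542 + 137007)*(-489994) = -22992620963/14091542*(-489994) = 5633123158072111/7045771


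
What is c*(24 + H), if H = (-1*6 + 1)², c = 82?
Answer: 4018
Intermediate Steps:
H = 25 (H = (-6 + 1)² = (-5)² = 25)
c*(24 + H) = 82*(24 + 25) = 82*49 = 4018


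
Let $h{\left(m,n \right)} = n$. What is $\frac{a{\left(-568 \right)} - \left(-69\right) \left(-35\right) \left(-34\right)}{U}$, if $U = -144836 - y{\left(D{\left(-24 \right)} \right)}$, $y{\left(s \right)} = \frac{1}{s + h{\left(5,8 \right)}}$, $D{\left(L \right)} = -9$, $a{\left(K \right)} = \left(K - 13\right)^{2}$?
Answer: $- \frac{419671}{144835} \approx -2.8976$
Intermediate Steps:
$a{\left(K \right)} = \left(-13 + K\right)^{2}$
$y{\left(s \right)} = \frac{1}{8 + s}$ ($y{\left(s \right)} = \frac{1}{s + 8} = \frac{1}{8 + s}$)
$U = -144835$ ($U = -144836 - \frac{1}{8 - 9} = -144836 - \frac{1}{-1} = -144836 - -1 = -144836 + 1 = -144835$)
$\frac{a{\left(-568 \right)} - \left(-69\right) \left(-35\right) \left(-34\right)}{U} = \frac{\left(-13 - 568\right)^{2} - \left(-69\right) \left(-35\right) \left(-34\right)}{-144835} = \left(\left(-581\right)^{2} - 2415 \left(-34\right)\right) \left(- \frac{1}{144835}\right) = \left(337561 - -82110\right) \left(- \frac{1}{144835}\right) = \left(337561 + 82110\right) \left(- \frac{1}{144835}\right) = 419671 \left(- \frac{1}{144835}\right) = - \frac{419671}{144835}$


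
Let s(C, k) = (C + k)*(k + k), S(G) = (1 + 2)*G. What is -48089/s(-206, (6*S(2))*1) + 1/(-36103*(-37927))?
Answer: 3873366640297/985880506320 ≈ 3.9288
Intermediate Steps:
S(G) = 3*G
s(C, k) = 2*k*(C + k) (s(C, k) = (C + k)*(2*k) = 2*k*(C + k))
-48089/s(-206, (6*S(2))*1) + 1/(-36103*(-37927)) = -48089*1/(72*(-206 + (6*(3*2))*1)) + 1/(-36103*(-37927)) = -48089*1/(72*(-206 + (6*6)*1)) - 1/36103*(-1/37927) = -48089*1/(72*(-206 + 36*1)) + 1/1369278481 = -48089*1/(72*(-206 + 36)) + 1/1369278481 = -48089/(2*36*(-170)) + 1/1369278481 = -48089/(-12240) + 1/1369278481 = -48089*(-1/12240) + 1/1369278481 = 48089/12240 + 1/1369278481 = 3873366640297/985880506320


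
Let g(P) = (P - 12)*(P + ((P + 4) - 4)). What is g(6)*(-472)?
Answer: 33984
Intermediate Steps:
g(P) = 2*P*(-12 + P) (g(P) = (-12 + P)*(P + ((4 + P) - 4)) = (-12 + P)*(P + P) = (-12 + P)*(2*P) = 2*P*(-12 + P))
g(6)*(-472) = (2*6*(-12 + 6))*(-472) = (2*6*(-6))*(-472) = -72*(-472) = 33984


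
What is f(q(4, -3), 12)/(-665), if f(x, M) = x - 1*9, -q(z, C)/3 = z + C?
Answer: 12/665 ≈ 0.018045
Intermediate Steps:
q(z, C) = -3*C - 3*z (q(z, C) = -3*(z + C) = -3*(C + z) = -3*C - 3*z)
f(x, M) = -9 + x (f(x, M) = x - 9 = -9 + x)
f(q(4, -3), 12)/(-665) = (-9 + (-3*(-3) - 3*4))/(-665) = (-9 + (9 - 12))*(-1/665) = (-9 - 3)*(-1/665) = -12*(-1/665) = 12/665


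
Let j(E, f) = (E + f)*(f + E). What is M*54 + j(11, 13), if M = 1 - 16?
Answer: -234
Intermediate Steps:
j(E, f) = (E + f)² (j(E, f) = (E + f)*(E + f) = (E + f)²)
M = -15
M*54 + j(11, 13) = -15*54 + (11 + 13)² = -810 + 24² = -810 + 576 = -234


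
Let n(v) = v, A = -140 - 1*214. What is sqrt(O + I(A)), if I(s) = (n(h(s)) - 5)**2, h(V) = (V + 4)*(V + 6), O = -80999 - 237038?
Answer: 18*sqrt(45783037) ≈ 1.2179e+5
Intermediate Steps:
A = -354 (A = -140 - 214 = -354)
O = -318037
h(V) = (4 + V)*(6 + V)
I(s) = (19 + s**2 + 10*s)**2 (I(s) = ((24 + s**2 + 10*s) - 5)**2 = (19 + s**2 + 10*s)**2)
sqrt(O + I(A)) = sqrt(-318037 + (19 + (-354)**2 + 10*(-354))**2) = sqrt(-318037 + (19 + 125316 - 3540)**2) = sqrt(-318037 + 121795**2) = sqrt(-318037 + 14834022025) = sqrt(14833703988) = 18*sqrt(45783037)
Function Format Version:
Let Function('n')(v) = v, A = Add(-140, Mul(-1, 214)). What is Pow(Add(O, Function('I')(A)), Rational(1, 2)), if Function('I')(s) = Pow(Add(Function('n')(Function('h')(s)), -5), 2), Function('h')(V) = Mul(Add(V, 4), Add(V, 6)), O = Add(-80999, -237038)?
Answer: Mul(18, Pow(45783037, Rational(1, 2))) ≈ 1.2179e+5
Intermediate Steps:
A = -354 (A = Add(-140, -214) = -354)
O = -318037
Function('h')(V) = Mul(Add(4, V), Add(6, V))
Function('I')(s) = Pow(Add(19, Pow(s, 2), Mul(10, s)), 2) (Function('I')(s) = Pow(Add(Add(24, Pow(s, 2), Mul(10, s)), -5), 2) = Pow(Add(19, Pow(s, 2), Mul(10, s)), 2))
Pow(Add(O, Function('I')(A)), Rational(1, 2)) = Pow(Add(-318037, Pow(Add(19, Pow(-354, 2), Mul(10, -354)), 2)), Rational(1, 2)) = Pow(Add(-318037, Pow(Add(19, 125316, -3540), 2)), Rational(1, 2)) = Pow(Add(-318037, Pow(121795, 2)), Rational(1, 2)) = Pow(Add(-318037, 14834022025), Rational(1, 2)) = Pow(14833703988, Rational(1, 2)) = Mul(18, Pow(45783037, Rational(1, 2)))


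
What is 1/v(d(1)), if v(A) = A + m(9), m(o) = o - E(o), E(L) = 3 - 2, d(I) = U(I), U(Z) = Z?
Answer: ⅑ ≈ 0.11111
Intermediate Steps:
d(I) = I
E(L) = 1
m(o) = -1 + o (m(o) = o - 1*1 = o - 1 = -1 + o)
v(A) = 8 + A (v(A) = A + (-1 + 9) = A + 8 = 8 + A)
1/v(d(1)) = 1/(8 + 1) = 1/9 = ⅑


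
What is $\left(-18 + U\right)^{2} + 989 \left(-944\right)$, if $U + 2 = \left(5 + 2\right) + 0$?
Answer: $-933447$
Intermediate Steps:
$U = 5$ ($U = -2 + \left(\left(5 + 2\right) + 0\right) = -2 + \left(7 + 0\right) = -2 + 7 = 5$)
$\left(-18 + U\right)^{2} + 989 \left(-944\right) = \left(-18 + 5\right)^{2} + 989 \left(-944\right) = \left(-13\right)^{2} - 933616 = 169 - 933616 = -933447$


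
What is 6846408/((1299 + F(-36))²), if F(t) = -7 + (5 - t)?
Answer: 6846408/1776889 ≈ 3.8530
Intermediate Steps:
F(t) = -2 - t
6846408/((1299 + F(-36))²) = 6846408/((1299 + (-2 - 1*(-36)))²) = 6846408/((1299 + (-2 + 36))²) = 6846408/((1299 + 34)²) = 6846408/(1333²) = 6846408/1776889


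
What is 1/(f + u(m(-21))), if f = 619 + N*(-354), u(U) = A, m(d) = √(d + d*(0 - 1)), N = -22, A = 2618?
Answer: 1/11025 ≈ 9.0703e-5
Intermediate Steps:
m(d) = 0 (m(d) = √(d + d*(-1)) = √(d - d) = √0 = 0)
u(U) = 2618
f = 8407 (f = 619 - 22*(-354) = 619 + 7788 = 8407)
1/(f + u(m(-21))) = 1/(8407 + 2618) = 1/11025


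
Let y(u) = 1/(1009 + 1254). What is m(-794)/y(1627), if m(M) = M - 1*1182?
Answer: -4471688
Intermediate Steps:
y(u) = 1/2263
m(M) = -1182 + M (m(M) = M - 1182 = -1182 + M)
m(-794)/y(1627) = (-1182 - 794)/(1/2263) = -1976*2263 = -4471688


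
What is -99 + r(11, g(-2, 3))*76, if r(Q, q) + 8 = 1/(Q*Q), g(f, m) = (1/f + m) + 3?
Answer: -85471/121 ≈ -706.37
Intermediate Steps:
g(f, m) = 3 + m + 1/f (g(f, m) = (m + 1/f) + 3 = 3 + m + 1/f)
r(Q, q) = -8 + Q⁻² (r(Q, q) = -8 + 1/(Q*Q) = -8 + 1/(Q²) = -8 + Q⁻²)
-99 + r(11, g(-2, 3))*76 = -99 + (-8 + 11⁻²)*76 = -99 + (-8 + 1/121)*76 = -99 - 967/121*76 = -99 - 73492/121 = -85471/121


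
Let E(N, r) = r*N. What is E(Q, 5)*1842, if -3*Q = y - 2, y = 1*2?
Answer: 0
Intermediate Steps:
y = 2
Q = 0 (Q = -(2 - 2)/3 = -⅓*0 = 0)
E(N, r) = N*r
E(Q, 5)*1842 = (0*5)*1842 = 0*1842 = 0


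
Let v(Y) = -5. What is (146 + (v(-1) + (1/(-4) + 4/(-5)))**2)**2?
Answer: 5334987681/160000 ≈ 33344.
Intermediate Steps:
(146 + (v(-1) + (1/(-4) + 4/(-5)))**2)**2 = (146 + (-5 + (1/(-4) + 4/(-5)))**2)**2 = (146 + (-5 + (1*(-1/4) + 4*(-1/5)))**2)**2 = (146 + (-5 + (-1/4 - 4/5))**2)**2 = (146 + (-5 - 21/20)**2)**2 = (146 + (-121/20)**2)**2 = (146 + 14641/400)**2 = (73041/400)**2 = 5334987681/160000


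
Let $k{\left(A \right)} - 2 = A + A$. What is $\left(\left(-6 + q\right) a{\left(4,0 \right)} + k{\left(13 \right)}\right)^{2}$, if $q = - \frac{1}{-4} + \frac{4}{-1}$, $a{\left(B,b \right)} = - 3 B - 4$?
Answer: $33856$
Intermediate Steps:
$a{\left(B,b \right)} = -4 - 3 B$
$q = - \frac{15}{4}$ ($q = \left(-1\right) \left(- \frac{1}{4}\right) + 4 \left(-1\right) = \frac{1}{4} - 4 = - \frac{15}{4} \approx -3.75$)
$k{\left(A \right)} = 2 + 2 A$ ($k{\left(A \right)} = 2 + \left(A + A\right) = 2 + 2 A$)
$\left(\left(-6 + q\right) a{\left(4,0 \right)} + k{\left(13 \right)}\right)^{2} = \left(\left(-6 - \frac{15}{4}\right) \left(-4 - 12\right) + \left(2 + 2 \cdot 13\right)\right)^{2} = \left(- \frac{39 \left(-4 - 12\right)}{4} + \left(2 + 26\right)\right)^{2} = \left(\left(- \frac{39}{4}\right) \left(-16\right) + 28\right)^{2} = \left(156 + 28\right)^{2} = 184^{2} = 33856$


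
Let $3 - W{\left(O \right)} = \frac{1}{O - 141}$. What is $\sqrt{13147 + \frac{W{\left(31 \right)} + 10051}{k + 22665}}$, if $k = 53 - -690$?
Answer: $\frac{\sqrt{45024560890330}}{58520} \approx 114.66$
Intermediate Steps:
$k = 743$ ($k = 53 + 690 = 743$)
$W{\left(O \right)} = 3 - \frac{1}{-141 + O}$ ($W{\left(O \right)} = 3 - \frac{1}{O - 141} = 3 - \frac{1}{-141 + O}$)
$\sqrt{13147 + \frac{W{\left(31 \right)} + 10051}{k + 22665}} = \sqrt{13147 + \frac{\frac{-424 + 3 \cdot 31}{-141 + 31} + 10051}{743 + 22665}} = \sqrt{13147 + \frac{\frac{-424 + 93}{-110} + 10051}{23408}} = \sqrt{13147 + \left(\left(- \frac{1}{110}\right) \left(-331\right) + 10051\right) \frac{1}{23408}} = \sqrt{13147 + \left(\frac{331}{110} + 10051\right) \frac{1}{23408}} = \sqrt{13147 + \frac{1105941}{110} \cdot \frac{1}{23408}} = \sqrt{13147 + \frac{1105941}{2574880}} = \sqrt{\frac{33853053301}{2574880}} = \frac{\sqrt{45024560890330}}{58520}$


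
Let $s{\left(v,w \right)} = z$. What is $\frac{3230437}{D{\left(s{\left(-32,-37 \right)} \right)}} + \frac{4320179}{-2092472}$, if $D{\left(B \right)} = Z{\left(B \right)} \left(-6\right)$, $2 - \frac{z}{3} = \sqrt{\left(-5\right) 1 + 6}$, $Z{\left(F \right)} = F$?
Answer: $- \frac{3379838366743}{18832248} \approx -1.7947 \cdot 10^{5}$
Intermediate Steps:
$z = 3$ ($z = 6 - 3 \sqrt{\left(-5\right) 1 + 6} = 6 - 3 \sqrt{-5 + 6} = 6 - 3 \sqrt{1} = 6 - 3 = 3$)
$s{\left(v,w \right)} = 3$
$D{\left(B \right)} = - 6 B$ ($D{\left(B \right)} = B \left(-6\right) = - 6 B$)
$\frac{3230437}{D{\left(s{\left(-32,-37 \right)} \right)}} + \frac{4320179}{-2092472} = \frac{3230437}{\left(-6\right) 3} + \frac{4320179}{-2092472} = \frac{3230437}{-18} + 4320179 \left(- \frac{1}{2092472}\right) = 3230437 \left(- \frac{1}{18}\right) - \frac{4320179}{2092472} = - \frac{3230437}{18} - \frac{4320179}{2092472} = - \frac{3379838366743}{18832248}$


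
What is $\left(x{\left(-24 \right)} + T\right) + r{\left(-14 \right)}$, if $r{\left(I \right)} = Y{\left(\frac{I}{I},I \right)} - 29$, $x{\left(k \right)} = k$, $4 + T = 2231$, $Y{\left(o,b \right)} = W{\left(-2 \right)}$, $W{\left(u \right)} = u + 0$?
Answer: $2172$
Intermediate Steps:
$W{\left(u \right)} = u$
$Y{\left(o,b \right)} = -2$
$T = 2227$ ($T = -4 + 2231 = 2227$)
$r{\left(I \right)} = -31$ ($r{\left(I \right)} = -2 - 29 = -31$)
$\left(x{\left(-24 \right)} + T\right) + r{\left(-14 \right)} = \left(-24 + 2227\right) - 31 = 2203 - 31 = 2172$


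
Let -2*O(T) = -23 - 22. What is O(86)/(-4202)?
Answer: -45/8404 ≈ -0.0053546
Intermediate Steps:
O(T) = 45/2 (O(T) = -(-23 - 22)/2 = -½*(-45) = 45/2)
O(86)/(-4202) = (45/2)/(-4202) = (45/2)*(-1/4202) = -45/8404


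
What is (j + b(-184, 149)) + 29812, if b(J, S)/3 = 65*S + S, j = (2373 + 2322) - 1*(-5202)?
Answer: 69211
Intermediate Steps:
j = 9897 (j = 4695 + 5202 = 9897)
b(J, S) = 198*S (b(J, S) = 3*(65*S + S) = 3*(66*S) = 198*S)
(j + b(-184, 149)) + 29812 = (9897 + 198*149) + 29812 = (9897 + 29502) + 29812 = 39399 + 29812 = 69211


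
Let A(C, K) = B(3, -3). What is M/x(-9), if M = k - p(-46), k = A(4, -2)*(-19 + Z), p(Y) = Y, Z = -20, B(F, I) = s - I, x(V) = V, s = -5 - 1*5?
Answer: -319/9 ≈ -35.444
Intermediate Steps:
s = -10 (s = -5 - 5 = -10)
B(F, I) = -10 - I
A(C, K) = -7 (A(C, K) = -10 - 1*(-3) = -10 + 3 = -7)
k = 273 (k = -7*(-19 - 20) = -7*(-39) = 273)
M = 319 (M = 273 - 1*(-46) = 273 + 46 = 319)
M/x(-9) = 319/(-9) = 319*(-⅑) = -319/9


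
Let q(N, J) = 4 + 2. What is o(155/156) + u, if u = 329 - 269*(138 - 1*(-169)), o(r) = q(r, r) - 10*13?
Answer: -82378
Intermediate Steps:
q(N, J) = 6
o(r) = -124 (o(r) = 6 - 10*13 = 6 - 130 = -124)
u = -82254 (u = 329 - 269*(138 + 169) = 329 - 269*307 = 329 - 82583 = -82254)
o(155/156) + u = -124 - 82254 = -82378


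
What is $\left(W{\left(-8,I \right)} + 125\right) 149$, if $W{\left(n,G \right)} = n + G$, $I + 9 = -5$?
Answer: $15347$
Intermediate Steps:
$I = -14$ ($I = -9 - 5 = -14$)
$W{\left(n,G \right)} = G + n$
$\left(W{\left(-8,I \right)} + 125\right) 149 = \left(\left(-14 - 8\right) + 125\right) 149 = \left(-22 + 125\right) 149 = 103 \cdot 149 = 15347$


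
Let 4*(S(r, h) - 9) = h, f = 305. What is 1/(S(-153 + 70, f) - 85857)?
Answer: -4/343087 ≈ -1.1659e-5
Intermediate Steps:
S(r, h) = 9 + h/4
1/(S(-153 + 70, f) - 85857) = 1/((9 + (1/4)*305) - 85857) = 1/((9 + 305/4) - 85857) = 1/(341/4 - 85857) = 1/(-343087/4) = -4/343087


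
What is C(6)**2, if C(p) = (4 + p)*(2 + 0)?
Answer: 400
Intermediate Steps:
C(p) = 8 + 2*p (C(p) = (4 + p)*2 = 8 + 2*p)
C(6)**2 = (8 + 2*6)**2 = (8 + 12)**2 = 20**2 = 400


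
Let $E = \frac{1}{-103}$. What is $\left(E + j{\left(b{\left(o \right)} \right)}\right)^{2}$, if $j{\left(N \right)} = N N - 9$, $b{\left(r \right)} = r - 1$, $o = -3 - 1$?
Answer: $\frac{2712609}{10609} \approx 255.69$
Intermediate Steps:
$o = -4$
$b{\left(r \right)} = -1 + r$ ($b{\left(r \right)} = r - 1 = -1 + r$)
$E = - \frac{1}{103} \approx -0.0097087$
$j{\left(N \right)} = -9 + N^{2}$ ($j{\left(N \right)} = N^{2} - 9 = -9 + N^{2}$)
$\left(E + j{\left(b{\left(o \right)} \right)}\right)^{2} = \left(- \frac{1}{103} - \left(9 - \left(-1 - 4\right)^{2}\right)\right)^{2} = \left(- \frac{1}{103} - \left(9 - \left(-5\right)^{2}\right)\right)^{2} = \left(- \frac{1}{103} + \left(-9 + 25\right)\right)^{2} = \left(- \frac{1}{103} + 16\right)^{2} = \left(\frac{1647}{103}\right)^{2} = \frac{2712609}{10609}$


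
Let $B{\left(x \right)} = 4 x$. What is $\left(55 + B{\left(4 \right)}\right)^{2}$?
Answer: $5041$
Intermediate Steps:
$\left(55 + B{\left(4 \right)}\right)^{2} = \left(55 + 4 \cdot 4\right)^{2} = \left(55 + 16\right)^{2} = 71^{2} = 5041$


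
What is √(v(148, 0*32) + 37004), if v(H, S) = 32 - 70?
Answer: √36966 ≈ 192.27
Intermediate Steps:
v(H, S) = -38
√(v(148, 0*32) + 37004) = √(-38 + 37004) = √36966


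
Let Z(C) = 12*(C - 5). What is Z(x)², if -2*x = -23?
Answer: 6084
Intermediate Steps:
x = 23/2 (x = -½*(-23) = 23/2 ≈ 11.500)
Z(C) = -60 + 12*C (Z(C) = 12*(-5 + C) = -60 + 12*C)
Z(x)² = (-60 + 12*(23/2))² = (-60 + 138)² = 78² = 6084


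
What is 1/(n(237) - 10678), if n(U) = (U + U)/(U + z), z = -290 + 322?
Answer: -269/2871908 ≈ -9.3666e-5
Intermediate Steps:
z = 32
n(U) = 2*U/(32 + U) (n(U) = (U + U)/(U + 32) = (2*U)/(32 + U) = 2*U/(32 + U))
1/(n(237) - 10678) = 1/(2*237/(32 + 237) - 10678) = 1/(2*237/269 - 10678) = 1/(2*237*(1/269) - 10678) = 1/(474/269 - 10678) = 1/(-2871908/269) = -269/2871908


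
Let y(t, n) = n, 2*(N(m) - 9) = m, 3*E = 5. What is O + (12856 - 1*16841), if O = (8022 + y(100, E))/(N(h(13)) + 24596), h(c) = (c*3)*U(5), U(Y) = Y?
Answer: -590588633/148215 ≈ -3984.7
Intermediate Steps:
E = 5/3 (E = (1/3)*5 = 5/3 ≈ 1.6667)
h(c) = 15*c (h(c) = (c*3)*5 = (3*c)*5 = 15*c)
N(m) = 9 + m/2
O = 48142/148215 (O = (8022 + 5/3)/((9 + (15*13)/2) + 24596) = 24071/(3*((9 + (1/2)*195) + 24596)) = 24071/(3*((9 + 195/2) + 24596)) = 24071/(3*(213/2 + 24596)) = 24071/(3*(49405/2)) = (24071/3)*(2/49405) = 48142/148215 ≈ 0.32481)
O + (12856 - 1*16841) = 48142/148215 + (12856 - 1*16841) = 48142/148215 + (12856 - 16841) = 48142/148215 - 3985 = -590588633/148215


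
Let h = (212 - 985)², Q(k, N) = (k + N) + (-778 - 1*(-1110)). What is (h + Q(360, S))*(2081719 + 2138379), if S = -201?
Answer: 2523703005960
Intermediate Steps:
Q(k, N) = 332 + N + k (Q(k, N) = (N + k) + (-778 + 1110) = (N + k) + 332 = 332 + N + k)
h = 597529 (h = (-773)² = 597529)
(h + Q(360, S))*(2081719 + 2138379) = (597529 + (332 - 201 + 360))*(2081719 + 2138379) = (597529 + 491)*4220098 = 598020*4220098 = 2523703005960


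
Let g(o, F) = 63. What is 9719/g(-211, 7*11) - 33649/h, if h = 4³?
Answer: -1497871/4032 ≈ -371.50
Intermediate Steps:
h = 64
9719/g(-211, 7*11) - 33649/h = 9719/63 - 33649/64 = -1497871/4032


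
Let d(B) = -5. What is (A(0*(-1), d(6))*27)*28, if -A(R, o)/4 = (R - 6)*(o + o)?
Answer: -181440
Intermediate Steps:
A(R, o) = -8*o*(-6 + R) (A(R, o) = -4*(R - 6)*(o + o) = -4*(-6 + R)*2*o = -8*o*(-6 + R))
(A(0*(-1), d(6))*27)*28 = ((8*(-5)*(6 - 0*(-1)))*27)*28 = ((8*(-5)*(6 - 1*0))*27)*28 = ((8*(-5)*(6 + 0))*27)*28 = ((8*(-5)*6)*27)*28 = -240*27*28 = -6480*28 = -181440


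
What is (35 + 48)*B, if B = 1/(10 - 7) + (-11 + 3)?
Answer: -1909/3 ≈ -636.33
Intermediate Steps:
B = -23/3 (B = 1/3 - 8 = ⅓ - 8 = -23/3 ≈ -7.6667)
(35 + 48)*B = (35 + 48)*(-23/3) = 83*(-23/3) = -1909/3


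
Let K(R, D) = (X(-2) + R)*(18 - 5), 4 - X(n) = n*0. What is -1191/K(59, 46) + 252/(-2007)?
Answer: -96175/60879 ≈ -1.5798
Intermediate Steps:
X(n) = 4 (X(n) = 4 - n*0 = 4 - 1*0 = 4 + 0 = 4)
K(R, D) = 52 + 13*R (K(R, D) = (4 + R)*(18 - 5) = (4 + R)*13 = 52 + 13*R)
-1191/K(59, 46) + 252/(-2007) = -1191/(52 + 13*59) + 252/(-2007) = -1191/(52 + 767) + 252*(-1/2007) = -1191/819 - 28/223 = -1191*1/819 - 28/223 = -397/273 - 28/223 = -96175/60879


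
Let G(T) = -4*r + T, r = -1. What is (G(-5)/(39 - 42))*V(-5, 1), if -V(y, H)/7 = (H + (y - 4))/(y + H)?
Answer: -14/3 ≈ -4.6667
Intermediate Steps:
V(y, H) = -7*(-4 + H + y)/(H + y) (V(y, H) = -7*(H + (y - 4))/(y + H) = -7*(H + (-4 + y))/(H + y) = -7*(-4 + H + y)/(H + y))
G(T) = 4 + T (G(T) = -4*(-1) + T = 4 + T)
(G(-5)/(39 - 42))*V(-5, 1) = ((4 - 5)/(39 - 42))*(7*(4 - 1*1 - 1*(-5))/(1 - 5)) = (-1/(-3))*(7*(4 - 1 + 5)/(-4)) = (-⅓*(-1))*(7*(-¼)*8) = (⅓)*(-14) = -14/3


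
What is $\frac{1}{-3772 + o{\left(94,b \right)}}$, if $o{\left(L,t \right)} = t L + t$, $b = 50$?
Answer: $\frac{1}{978} \approx 0.0010225$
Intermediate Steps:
$o{\left(L,t \right)} = t + L t$ ($o{\left(L,t \right)} = L t + t = t + L t$)
$\frac{1}{-3772 + o{\left(94,b \right)}} = \frac{1}{-3772 + 50 \left(1 + 94\right)} = \frac{1}{-3772 + 50 \cdot 95} = \frac{1}{-3772 + 4750} = \frac{1}{978}$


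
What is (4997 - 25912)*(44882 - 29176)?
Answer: -328490990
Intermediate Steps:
(4997 - 25912)*(44882 - 29176) = -20915*15706 = -328490990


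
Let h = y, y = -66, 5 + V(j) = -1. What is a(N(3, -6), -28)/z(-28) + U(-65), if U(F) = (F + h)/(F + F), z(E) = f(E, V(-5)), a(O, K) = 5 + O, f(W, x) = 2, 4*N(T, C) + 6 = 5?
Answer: 1759/520 ≈ 3.3827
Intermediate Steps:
V(j) = -6 (V(j) = -5 - 1 = -6)
h = -66
N(T, C) = -1/4 (N(T, C) = -3/2 + (1/4)*5 = -3/2 + 5/4 = -1/4)
z(E) = 2
U(F) = (-66 + F)/(2*F) (U(F) = (F - 66)/(F + F) = (-66 + F)/((2*F)) = (-66 + F)*(1/(2*F)) = (-66 + F)/(2*F))
a(N(3, -6), -28)/z(-28) + U(-65) = (5 - 1/4)/2 + (1/2)*(-66 - 65)/(-65) = (19/4)*(1/2) + (1/2)*(-1/65)*(-131) = 19/8 + 131/130 = 1759/520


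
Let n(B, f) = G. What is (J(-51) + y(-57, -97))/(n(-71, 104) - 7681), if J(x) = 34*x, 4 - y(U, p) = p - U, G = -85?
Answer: 845/3883 ≈ 0.21762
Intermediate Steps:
n(B, f) = -85
y(U, p) = 4 + U - p (y(U, p) = 4 - (p - U) = 4 + (U - p) = 4 + U - p)
(J(-51) + y(-57, -97))/(n(-71, 104) - 7681) = (34*(-51) + (4 - 57 - 1*(-97)))/(-85 - 7681) = (-1734 + (4 - 57 + 97))/(-7766) = (-1734 + 44)*(-1/7766) = -1690*(-1/7766) = 845/3883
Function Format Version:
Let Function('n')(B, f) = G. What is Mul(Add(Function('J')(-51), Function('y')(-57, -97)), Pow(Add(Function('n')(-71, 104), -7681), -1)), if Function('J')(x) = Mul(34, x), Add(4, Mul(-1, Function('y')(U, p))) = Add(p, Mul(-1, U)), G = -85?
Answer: Rational(845, 3883) ≈ 0.21762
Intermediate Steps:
Function('n')(B, f) = -85
Function('y')(U, p) = Add(4, U, Mul(-1, p)) (Function('y')(U, p) = Add(4, Mul(-1, Add(p, Mul(-1, U)))) = Add(4, Add(U, Mul(-1, p))) = Add(4, U, Mul(-1, p)))
Mul(Add(Function('J')(-51), Function('y')(-57, -97)), Pow(Add(Function('n')(-71, 104), -7681), -1)) = Mul(Add(Mul(34, -51), Add(4, -57, Mul(-1, -97))), Pow(Add(-85, -7681), -1)) = Mul(Add(-1734, Add(4, -57, 97)), Pow(-7766, -1)) = Mul(Add(-1734, 44), Rational(-1, 7766)) = Mul(-1690, Rational(-1, 7766)) = Rational(845, 3883)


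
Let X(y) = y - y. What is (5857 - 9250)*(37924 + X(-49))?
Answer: -128676132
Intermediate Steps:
X(y) = 0
(5857 - 9250)*(37924 + X(-49)) = (5857 - 9250)*(37924 + 0) = -3393*37924 = -128676132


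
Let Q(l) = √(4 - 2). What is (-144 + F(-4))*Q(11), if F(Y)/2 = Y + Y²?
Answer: -120*√2 ≈ -169.71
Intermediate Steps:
F(Y) = 2*Y + 2*Y² (F(Y) = 2*(Y + Y²) = 2*Y + 2*Y²)
Q(l) = √2
(-144 + F(-4))*Q(11) = (-144 + 2*(-4)*(1 - 4))*√2 = (-144 + 2*(-4)*(-3))*√2 = (-144 + 24)*√2 = -120*√2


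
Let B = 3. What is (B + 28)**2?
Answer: 961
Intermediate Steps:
(B + 28)**2 = (3 + 28)**2 = 31**2 = 961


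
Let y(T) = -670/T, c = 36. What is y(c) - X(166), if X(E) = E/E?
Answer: -353/18 ≈ -19.611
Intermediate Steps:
X(E) = 1
y(c) - X(166) = -670/36 - 1*1 = -670*1/36 - 1 = -335/18 - 1 = -353/18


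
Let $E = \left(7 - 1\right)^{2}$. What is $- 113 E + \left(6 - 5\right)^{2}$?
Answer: $-4067$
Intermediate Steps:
$E = 36$ ($E = 6^{2} = 36$)
$- 113 E + \left(6 - 5\right)^{2} = \left(-113\right) 36 + \left(6 - 5\right)^{2} = -4068 + 1^{2} = -4068 + 1 = -4067$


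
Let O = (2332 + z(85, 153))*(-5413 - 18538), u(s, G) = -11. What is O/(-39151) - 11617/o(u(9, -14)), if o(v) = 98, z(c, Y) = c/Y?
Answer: 922068839/704718 ≈ 1308.4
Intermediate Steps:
O = -502803343/9 (O = (2332 + 85/153)*(-5413 - 18538) = (2332 + 85*(1/153))*(-23951) = (2332 + 5/9)*(-23951) = (20993/9)*(-23951) = -502803343/9 ≈ -5.5867e+7)
O/(-39151) - 11617/o(u(9, -14)) = -502803343/9/(-39151) - 11617/98 = -502803343/9*(-1/39151) - 11617*1/98 = 71829049/50337 - 11617/98 = 922068839/704718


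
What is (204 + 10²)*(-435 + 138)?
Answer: -90288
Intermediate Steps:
(204 + 10²)*(-435 + 138) = (204 + 100)*(-297) = 304*(-297) = -90288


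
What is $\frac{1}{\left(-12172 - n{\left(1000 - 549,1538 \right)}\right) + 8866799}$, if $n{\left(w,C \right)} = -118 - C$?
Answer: $\frac{1}{8856283} \approx 1.1291 \cdot 10^{-7}$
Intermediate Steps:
$\frac{1}{\left(-12172 - n{\left(1000 - 549,1538 \right)}\right) + 8866799} = \frac{1}{\left(-12172 - \left(-118 - 1538\right)\right) + 8866799} = \frac{1}{\left(-12172 - -1656\right) + 8866799} = \frac{1}{\left(-12172 + 1656\right) + 8866799} = \frac{1}{-10516 + 8866799} = \frac{1}{8856283}$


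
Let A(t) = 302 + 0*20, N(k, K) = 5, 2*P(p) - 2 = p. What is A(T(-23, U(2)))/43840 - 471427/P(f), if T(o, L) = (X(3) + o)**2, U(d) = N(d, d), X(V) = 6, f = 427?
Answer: -1878844991/854880 ≈ -2197.8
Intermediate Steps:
P(p) = 1 + p/2
U(d) = 5
T(o, L) = (6 + o)**2
A(t) = 302 (A(t) = 302 + 0 = 302)
A(T(-23, U(2)))/43840 - 471427/P(f) = 302/43840 - 471427/(1 + (1/2)*427) = 302*(1/43840) - 471427/(1 + 427/2) = 151/21920 - 471427/429/2 = 151/21920 - 471427*2/429 = 151/21920 - 85714/39 = -1878844991/854880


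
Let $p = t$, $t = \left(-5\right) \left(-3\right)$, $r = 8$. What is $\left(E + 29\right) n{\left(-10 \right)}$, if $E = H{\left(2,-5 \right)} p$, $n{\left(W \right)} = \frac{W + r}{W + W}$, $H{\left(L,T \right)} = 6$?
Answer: $\frac{119}{10} \approx 11.9$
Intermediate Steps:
$t = 15$
$p = 15$
$n{\left(W \right)} = \frac{8 + W}{2 W}$ ($n{\left(W \right)} = \frac{W + 8}{W + W} = \frac{8 + W}{2 W}$)
$E = 90$ ($E = 6 \cdot 15 = 90$)
$\left(E + 29\right) n{\left(-10 \right)} = \left(90 + 29\right) \frac{8 - 10}{2 \left(-10\right)} = 119 \cdot \frac{1}{2} \left(- \frac{1}{10}\right) \left(-2\right) = 119 \cdot \frac{1}{10} = \frac{119}{10}$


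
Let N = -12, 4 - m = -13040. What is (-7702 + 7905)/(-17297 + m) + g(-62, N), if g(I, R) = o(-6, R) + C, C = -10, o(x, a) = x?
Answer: -68251/4253 ≈ -16.048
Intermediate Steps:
m = 13044 (m = 4 - 1*(-13040) = 4 + 13040 = 13044)
g(I, R) = -16 (g(I, R) = -6 - 10 = -16)
(-7702 + 7905)/(-17297 + m) + g(-62, N) = (-7702 + 7905)/(-17297 + 13044) - 16 = 203/(-4253) - 16 = 203*(-1/4253) - 16 = -203/4253 - 16 = -68251/4253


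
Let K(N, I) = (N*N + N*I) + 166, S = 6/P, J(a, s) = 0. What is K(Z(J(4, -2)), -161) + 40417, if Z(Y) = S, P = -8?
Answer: 651269/16 ≈ 40704.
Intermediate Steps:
S = -¾ (S = 6/(-8) = 6*(-⅛) = -¾ ≈ -0.75000)
Z(Y) = -¾
K(N, I) = 166 + N² + I*N (K(N, I) = (N² + I*N) + 166 = 166 + N² + I*N)
K(Z(J(4, -2)), -161) + 40417 = (166 + (-¾)² - 161*(-¾)) + 40417 = (166 + 9/16 + 483/4) + 40417 = 4597/16 + 40417 = 651269/16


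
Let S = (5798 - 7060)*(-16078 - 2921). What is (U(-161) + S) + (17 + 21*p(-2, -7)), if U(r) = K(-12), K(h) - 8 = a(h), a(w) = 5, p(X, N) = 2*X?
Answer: 23976684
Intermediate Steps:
K(h) = 13 (K(h) = 8 + 5 = 13)
U(r) = 13
S = 23976738 (S = -1262*(-18999) = 23976738)
(U(-161) + S) + (17 + 21*p(-2, -7)) = (13 + 23976738) + (17 + 21*(2*(-2))) = 23976751 + (17 + 21*(-4)) = 23976751 + (17 - 84) = 23976751 - 67 = 23976684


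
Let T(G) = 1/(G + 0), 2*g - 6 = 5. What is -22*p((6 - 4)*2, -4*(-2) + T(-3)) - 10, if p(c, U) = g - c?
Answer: -43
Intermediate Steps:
g = 11/2 (g = 3 + (½)*5 = 3 + 5/2 = 11/2 ≈ 5.5000)
T(G) = 1/G
p(c, U) = 11/2 - c
-22*p((6 - 4)*2, -4*(-2) + T(-3)) - 10 = -22*(11/2 - (6 - 4)*2) - 10 = -22*(11/2 - 2*2) - 10 = -22*(11/2 - 1*4) - 10 = -22*(11/2 - 4) - 10 = -22*3/2 - 10 = -33 - 10 = -43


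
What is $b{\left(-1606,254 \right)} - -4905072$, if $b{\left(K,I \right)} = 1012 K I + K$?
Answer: $-407915622$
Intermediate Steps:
$b{\left(K,I \right)} = K + 1012 I K$ ($b{\left(K,I \right)} = 1012 I K + K = K + 1012 I K$)
$b{\left(-1606,254 \right)} - -4905072 = - 1606 \left(1 + 1012 \cdot 254\right) - -4905072 = - 1606 \left(1 + 257048\right) + 4905072 = \left(-1606\right) 257049 + 4905072 = -412820694 + 4905072 = -407915622$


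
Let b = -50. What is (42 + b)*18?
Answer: -144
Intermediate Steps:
(42 + b)*18 = (42 - 50)*18 = -8*18 = -144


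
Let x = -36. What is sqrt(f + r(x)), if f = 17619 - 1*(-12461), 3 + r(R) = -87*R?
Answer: sqrt(33209) ≈ 182.23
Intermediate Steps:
r(R) = -3 - 87*R
f = 30080 (f = 17619 + 12461 = 30080)
sqrt(f + r(x)) = sqrt(30080 + (-3 - 87*(-36))) = sqrt(30080 + (-3 + 3132)) = sqrt(30080 + 3129) = sqrt(33209)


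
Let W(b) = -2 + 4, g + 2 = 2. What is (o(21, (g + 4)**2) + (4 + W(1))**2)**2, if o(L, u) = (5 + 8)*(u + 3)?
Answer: 80089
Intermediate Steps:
g = 0 (g = -2 + 2 = 0)
W(b) = 2
o(L, u) = 39 + 13*u (o(L, u) = 13*(3 + u) = 39 + 13*u)
(o(21, (g + 4)**2) + (4 + W(1))**2)**2 = ((39 + 13*(0 + 4)**2) + (4 + 2)**2)**2 = ((39 + 13*4**2) + 6**2)**2 = ((39 + 13*16) + 36)**2 = ((39 + 208) + 36)**2 = (247 + 36)**2 = 283**2 = 80089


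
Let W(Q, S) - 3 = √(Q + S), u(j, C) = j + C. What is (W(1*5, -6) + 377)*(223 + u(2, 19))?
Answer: 92720 + 244*I ≈ 92720.0 + 244.0*I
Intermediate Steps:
u(j, C) = C + j
W(Q, S) = 3 + √(Q + S)
(W(1*5, -6) + 377)*(223 + u(2, 19)) = ((3 + √(1*5 - 6)) + 377)*(223 + (19 + 2)) = ((3 + √(5 - 6)) + 377)*(223 + 21) = ((3 + √(-1)) + 377)*244 = ((3 + I) + 377)*244 = (380 + I)*244 = 92720 + 244*I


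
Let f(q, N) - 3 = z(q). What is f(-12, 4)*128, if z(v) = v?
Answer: -1152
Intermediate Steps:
f(q, N) = 3 + q
f(-12, 4)*128 = (3 - 12)*128 = -9*128 = -1152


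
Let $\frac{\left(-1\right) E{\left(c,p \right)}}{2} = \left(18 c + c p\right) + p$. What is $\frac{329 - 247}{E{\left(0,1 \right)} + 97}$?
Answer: $\frac{82}{95} \approx 0.86316$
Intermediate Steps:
$E{\left(c,p \right)} = - 36 c - 2 p - 2 c p$ ($E{\left(c,p \right)} = - 2 \left(\left(18 c + c p\right) + p\right) = - 2 \left(p + 18 c + c p\right) = - 36 c - 2 p - 2 c p$)
$\frac{329 - 247}{E{\left(0,1 \right)} + 97} = \frac{329 - 247}{\left(\left(-36\right) 0 - 2 - 0 \cdot 1\right) + 97} = \frac{82}{\left(0 - 2 + 0\right) + 97} = \frac{82}{-2 + 97} = \frac{82}{95}$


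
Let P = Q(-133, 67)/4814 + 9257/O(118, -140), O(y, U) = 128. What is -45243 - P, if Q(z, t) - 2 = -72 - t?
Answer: -13961460159/308096 ≈ -45315.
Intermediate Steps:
Q(z, t) = -70 - t (Q(z, t) = 2 + (-72 - t) = -70 - t)
P = 22272831/308096 (P = (-70 - 1*67)/4814 + 9257/128 = (-70 - 67)*(1/4814) + 9257*(1/128) = -137*1/4814 + 9257/128 = -137/4814 + 9257/128 = 22272831/308096 ≈ 72.292)
-45243 - P = -45243 - 1*22272831/308096 = -45243 - 22272831/308096 = -13961460159/308096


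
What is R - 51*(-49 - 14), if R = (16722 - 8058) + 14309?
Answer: 26186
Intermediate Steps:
R = 22973 (R = 8664 + 14309 = 22973)
R - 51*(-49 - 14) = 22973 - 51*(-49 - 14) = 22973 - 51*(-63) = 22973 - 1*(-3213) = 22973 + 3213 = 26186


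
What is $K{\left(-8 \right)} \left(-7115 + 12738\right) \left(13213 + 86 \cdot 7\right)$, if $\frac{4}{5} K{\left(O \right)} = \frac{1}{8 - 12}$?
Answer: $- \frac{388408725}{16} \approx -2.4276 \cdot 10^{7}$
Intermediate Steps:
$K{\left(O \right)} = - \frac{5}{16}$ ($K{\left(O \right)} = \frac{5}{4 \left(8 - 12\right)} = \frac{5}{4 \left(-4\right)} = \frac{5}{4} \left(- \frac{1}{4}\right) = - \frac{5}{16}$)
$K{\left(-8 \right)} \left(-7115 + 12738\right) \left(13213 + 86 \cdot 7\right) = - \frac{5 \left(-7115 + 12738\right) \left(13213 + 86 \cdot 7\right)}{16} = - \frac{5 \cdot 5623 \left(13213 + 602\right)}{16} = - \frac{5 \cdot 5623 \cdot 13815}{16} = \left(- \frac{5}{16}\right) 77681745 = - \frac{388408725}{16}$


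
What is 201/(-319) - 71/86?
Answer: -39935/27434 ≈ -1.4557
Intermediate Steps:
201/(-319) - 71/86 = 201*(-1/319) - 71*1/86 = -201/319 - 71/86 = -39935/27434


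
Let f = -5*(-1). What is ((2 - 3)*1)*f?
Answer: -5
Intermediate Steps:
f = 5
((2 - 3)*1)*f = ((2 - 3)*1)*5 = -1*1*5 = -1*5 = -5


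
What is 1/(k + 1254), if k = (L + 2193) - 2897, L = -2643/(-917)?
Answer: 917/506993 ≈ 0.0018087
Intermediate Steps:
L = 2643/917 (L = -2643*(-1/917) = 2643/917 ≈ 2.8822)
k = -642925/917 (k = (2643/917 + 2193) - 2897 = 2013624/917 - 2897 = -642925/917 ≈ -701.12)
1/(k + 1254) = 1/(-642925/917 + 1254) = 1/(506993/917) = 917/506993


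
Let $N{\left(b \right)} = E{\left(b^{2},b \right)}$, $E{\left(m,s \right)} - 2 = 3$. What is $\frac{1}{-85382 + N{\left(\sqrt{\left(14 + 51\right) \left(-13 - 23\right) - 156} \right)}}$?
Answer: $- \frac{1}{85377} \approx -1.1713 \cdot 10^{-5}$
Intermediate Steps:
$E{\left(m,s \right)} = 5$ ($E{\left(m,s \right)} = 2 + 3 = 5$)
$N{\left(b \right)} = 5$
$\frac{1}{-85382 + N{\left(\sqrt{\left(14 + 51\right) \left(-13 - 23\right) - 156} \right)}} = \frac{1}{-85382 + 5} = \frac{1}{-85377} = - \frac{1}{85377}$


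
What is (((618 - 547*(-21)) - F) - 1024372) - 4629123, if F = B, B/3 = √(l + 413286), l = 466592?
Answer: -5641390 - 3*√879878 ≈ -5.6442e+6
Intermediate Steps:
B = 3*√879878 (B = 3*√(466592 + 413286) = 3*√879878 ≈ 2814.1)
F = 3*√879878 ≈ 2814.1
(((618 - 547*(-21)) - F) - 1024372) - 4629123 = (((618 - 547*(-21)) - 3*√879878) - 1024372) - 4629123 = (((618 + 11487) - 3*√879878) - 1024372) - 4629123 = ((12105 - 3*√879878) - 1024372) - 4629123 = (-1012267 - 3*√879878) - 4629123 = -5641390 - 3*√879878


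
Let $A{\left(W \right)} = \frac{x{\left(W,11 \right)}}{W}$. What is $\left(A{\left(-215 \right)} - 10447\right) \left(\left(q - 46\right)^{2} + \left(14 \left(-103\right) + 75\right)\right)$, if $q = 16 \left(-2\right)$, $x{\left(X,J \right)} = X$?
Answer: $-49273782$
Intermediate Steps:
$q = -32$
$A{\left(W \right)} = 1$ ($A{\left(W \right)} = \frac{W}{W} = 1$)
$\left(A{\left(-215 \right)} - 10447\right) \left(\left(q - 46\right)^{2} + \left(14 \left(-103\right) + 75\right)\right) = \left(1 - 10447\right) \left(\left(-32 - 46\right)^{2} + \left(14 \left(-103\right) + 75\right)\right) = - 10446 \left(\left(-78\right)^{2} + \left(-1442 + 75\right)\right) = - 10446 \left(6084 - 1367\right) = \left(-10446\right) 4717 = -49273782$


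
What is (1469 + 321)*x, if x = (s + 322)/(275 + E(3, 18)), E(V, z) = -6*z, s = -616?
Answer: -526260/167 ≈ -3151.3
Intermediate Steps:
x = -294/167 (x = (-616 + 322)/(275 - 6*18) = -294/(275 - 108) = -294/167 ≈ -1.7605)
(1469 + 321)*x = (1469 + 321)*(-294/167) = 1790*(-294/167) = -526260/167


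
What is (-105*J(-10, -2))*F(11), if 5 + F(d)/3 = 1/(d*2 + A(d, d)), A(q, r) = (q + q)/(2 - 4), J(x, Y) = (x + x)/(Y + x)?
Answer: 28350/11 ≈ 2577.3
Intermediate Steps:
J(x, Y) = 2*x/(Y + x) (J(x, Y) = (2*x)/(Y + x) = 2*x/(Y + x))
A(q, r) = -q (A(q, r) = (2*q)/(-2) = (2*q)*(-½) = -q)
F(d) = -15 + 3/d (F(d) = -15 + 3/(d*2 - d) = -15 + 3/(2*d - d) = -15 + 3/d)
(-105*J(-10, -2))*F(11) = (-210*(-10)/(-2 - 10))*(-15 + 3/11) = (-210*(-10)/(-12))*(-15 + 3*(1/11)) = (-210*(-10)*(-1)/12)*(-15 + 3/11) = -105*5/3*(-162/11) = -175*(-162/11) = 28350/11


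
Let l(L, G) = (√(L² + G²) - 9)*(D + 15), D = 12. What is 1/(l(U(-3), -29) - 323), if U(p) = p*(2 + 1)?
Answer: 283/175891 + 27*√922/351782 ≈ 0.0039395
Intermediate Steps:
U(p) = 3*p (U(p) = p*3 = 3*p)
l(L, G) = -243 + 27*√(G² + L²) (l(L, G) = (√(L² + G²) - 9)*(12 + 15) = (√(G² + L²) - 9)*27 = (-9 + √(G² + L²))*27 = -243 + 27*√(G² + L²))
1/(l(U(-3), -29) - 323) = 1/((-243 + 27*√((-29)² + (3*(-3))²)) - 323) = 1/((-243 + 27*√(841 + (-9)²)) - 323) = 1/((-243 + 27*√(841 + 81)) - 323) = 1/((-243 + 27*√922) - 323) = 1/(-566 + 27*√922)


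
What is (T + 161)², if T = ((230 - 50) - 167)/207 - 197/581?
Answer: 373639660317121/14464151289 ≈ 25832.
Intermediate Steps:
T = -33226/120267 (T = (180 - 167)*(1/207) - 197*1/581 = 13*(1/207) - 197/581 = 13/207 - 197/581 = -33226/120267 ≈ -0.27627)
(T + 161)² = (-33226/120267 + 161)² = (19329761/120267)² = 373639660317121/14464151289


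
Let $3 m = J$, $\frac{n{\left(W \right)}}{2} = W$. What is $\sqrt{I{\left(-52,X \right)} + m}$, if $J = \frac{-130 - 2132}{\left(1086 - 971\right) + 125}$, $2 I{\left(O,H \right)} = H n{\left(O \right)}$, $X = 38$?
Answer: $\frac{i \sqrt{7124910}}{60} \approx 44.488 i$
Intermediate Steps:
$n{\left(W \right)} = 2 W$
$I{\left(O,H \right)} = H O$ ($I{\left(O,H \right)} = \frac{H 2 O}{2} = \frac{2 H O}{2} = H O$)
$J = - \frac{377}{40}$ ($J = - \frac{2262}{115 + 125} = - \frac{2262}{240} = \left(-2262\right) \frac{1}{240} = - \frac{377}{40} \approx -9.425$)
$m = - \frac{377}{120}$ ($m = \frac{1}{3} \left(- \frac{377}{40}\right) = - \frac{377}{120} \approx -3.1417$)
$\sqrt{I{\left(-52,X \right)} + m} = \sqrt{38 \left(-52\right) - \frac{377}{120}} = \sqrt{-1976 - \frac{377}{120}} = \sqrt{- \frac{237497}{120}} = \frac{i \sqrt{7124910}}{60}$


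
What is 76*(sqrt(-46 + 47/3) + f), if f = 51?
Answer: 3876 + 76*I*sqrt(273)/3 ≈ 3876.0 + 418.58*I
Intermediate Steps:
76*(sqrt(-46 + 47/3) + f) = 76*(sqrt(-46 + 47/3) + 51) = 76*(sqrt(-91/3) + 51) = 76*(I*sqrt(273)/3 + 51) = 76*(51 + I*sqrt(273)/3) = 3876 + 76*I*sqrt(273)/3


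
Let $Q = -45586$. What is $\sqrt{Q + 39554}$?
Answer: $4 i \sqrt{377} \approx 77.666 i$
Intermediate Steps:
$\sqrt{Q + 39554} = \sqrt{-45586 + 39554} = \sqrt{-6032} = 4 i \sqrt{377}$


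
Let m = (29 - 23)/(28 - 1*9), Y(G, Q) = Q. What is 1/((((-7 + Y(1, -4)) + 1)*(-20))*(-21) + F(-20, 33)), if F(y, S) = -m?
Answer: -19/79806 ≈ -0.00023808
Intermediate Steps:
m = 6/19 (m = 6/(28 - 9) = 6/19 ≈ 0.31579)
F(y, S) = -6/19 (F(y, S) = -1*6/19 = -6/19)
1/((((-7 + Y(1, -4)) + 1)*(-20))*(-21) + F(-20, 33)) = 1/((((-7 - 4) + 1)*(-20))*(-21) - 6/19) = 1/(((-11 + 1)*(-20))*(-21) - 6/19) = 1/(-10*(-20)*(-21) - 6/19) = 1/(200*(-21) - 6/19) = 1/(-4200 - 6/19) = 1/(-79806/19) = -19/79806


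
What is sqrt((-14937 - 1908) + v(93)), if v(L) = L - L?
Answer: I*sqrt(16845) ≈ 129.79*I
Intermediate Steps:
v(L) = 0
sqrt((-14937 - 1908) + v(93)) = sqrt((-14937 - 1908) + 0) = sqrt(-16845 + 0) = sqrt(-16845) = I*sqrt(16845)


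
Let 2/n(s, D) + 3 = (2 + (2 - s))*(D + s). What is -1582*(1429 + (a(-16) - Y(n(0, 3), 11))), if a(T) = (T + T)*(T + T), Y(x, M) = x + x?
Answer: -34919486/9 ≈ -3.8799e+6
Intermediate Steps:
n(s, D) = 2/(-3 + (4 - s)*(D + s)) (n(s, D) = 2/(-3 + (2 + (2 - s))*(D + s)) = 2/(-3 + (4 - s)*(D + s)))
Y(x, M) = 2*x
a(T) = 4*T**2 (a(T) = (2*T)*(2*T) = 4*T**2)
-1582*(1429 + (a(-16) - Y(n(0, 3), 11))) = -1582*(1429 + (4*(-16)**2 - 2*(-2/(3 + 0**2 - 4*3 - 4*0 + 3*0)))) = -1582*(1429 + (4*256 - 2*(-2/(3 + 0 - 12 + 0 + 0)))) = -1582*(1429 + (1024 - 2*(-2/(-9)))) = -1582*(1429 + (1024 - 2*(-2*(-1/9)))) = -1582*(1429 + (1024 - 2*2/9)) = -1582*(1429 + (1024 - 1*4/9)) = -1582*(1429 + (1024 - 4/9)) = -1582*(1429 + 9212/9) = -1582*22073/9 = -34919486/9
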